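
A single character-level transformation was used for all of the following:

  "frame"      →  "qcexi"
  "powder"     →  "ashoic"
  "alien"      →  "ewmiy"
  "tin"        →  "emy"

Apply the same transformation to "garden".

recoiy

The shift depends on letter class: consonant f→q is +11, but vowel a→e is +4. Two shifts are in play — +4 for a/e/i/o/u, +11 for every other letter.
For garden: g(cons)+11=r, a(vowel)+4=e, r(cons)+11=c, d(cons)+11=o, e(vowel)+4=i, n(cons)+11=y.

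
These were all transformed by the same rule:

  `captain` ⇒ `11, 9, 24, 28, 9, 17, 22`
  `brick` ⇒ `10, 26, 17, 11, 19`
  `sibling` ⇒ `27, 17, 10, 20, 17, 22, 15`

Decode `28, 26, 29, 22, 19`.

trunk

c is letter #3 and maps to 11: an offset of 8. Letters become their 1-based position plus 8 (so a→9, b→10, …).
Undoing it on 28, 26, 29, 22, 19: 28→(28−8)÷1=20=t, 26→(26−8)÷1=18=r, 29→(29−8)÷1=21=u, 22→(22−8)÷1=14=n, 19→(19−8)÷1=11=k.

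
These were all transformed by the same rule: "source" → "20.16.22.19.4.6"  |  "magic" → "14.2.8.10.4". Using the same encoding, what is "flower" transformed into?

s is letter #19 and maps to 20: an offset of 1. Letters become their 1-based position plus 1 (so a→2, b→3, …).
For flower: f=6→7, l=12→13, o=15→16, w=23→24, e=5→6, r=18→19.

7.13.16.24.6.19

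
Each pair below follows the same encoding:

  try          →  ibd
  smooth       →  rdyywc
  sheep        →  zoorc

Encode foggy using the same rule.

The output letters match the input read backwards, each shifted +10: try reversed is yrt. Two steps: reverse the string, then apply a Caesar shift of +10.
For foggy: reverse → yggof; then shift: y+10=i, g+10=q, g+10=q, o+10=y, f+10=p.

iqqyp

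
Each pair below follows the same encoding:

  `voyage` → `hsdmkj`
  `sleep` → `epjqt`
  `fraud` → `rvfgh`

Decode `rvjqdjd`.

freezer

The shifts repeat in a cycle of length 3: positions 0,1,… shift by +12, +4, +5, then the pattern repeats.
Reversing it on rvjqdjd: r−12=f, v−4=r, j−5=e, q−12=e, d−4=z, j−5=e, d−12=r.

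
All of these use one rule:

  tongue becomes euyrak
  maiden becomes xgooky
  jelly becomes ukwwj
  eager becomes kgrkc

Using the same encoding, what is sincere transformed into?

The rule splits by letter class: vowels +6, consonants +11.
Applying it to sincere: s(cons)+11=d, i(vowel)+6=o, n(cons)+11=y, c(cons)+11=n, e(vowel)+6=k, r(cons)+11=c, e(vowel)+6=k.

doynkck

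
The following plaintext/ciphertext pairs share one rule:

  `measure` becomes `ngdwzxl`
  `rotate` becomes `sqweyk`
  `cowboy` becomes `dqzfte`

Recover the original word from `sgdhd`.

In measure: m→n is +1, e→g is +2, a→d is +3, s→w is +4 — the shift increases by 1 each position. Letter i (0-indexed) is shifted by i+1, so successive shifts are 1, 2, 3, ….
Decoding sgdhd: s−1=r, g−2=e, d−3=a, h−4=d, d−5=y.

ready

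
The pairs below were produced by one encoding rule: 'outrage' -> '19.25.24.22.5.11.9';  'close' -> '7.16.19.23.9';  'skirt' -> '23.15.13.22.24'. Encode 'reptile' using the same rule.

22.9.20.24.13.16.9

o is letter #15 and maps to 19: an offset of 4. Letters become their 1-based position plus 4 (so a→5, b→6, …).
Applying it to reptile: r=18→22, e=5→9, p=16→20, t=20→24, i=9→13, l=12→16, e=5→9.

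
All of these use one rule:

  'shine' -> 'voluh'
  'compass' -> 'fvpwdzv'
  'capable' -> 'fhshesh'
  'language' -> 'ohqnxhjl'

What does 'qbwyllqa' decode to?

nutrient

Shifts by position in shine: pos 0: s→v (+3), pos 1: h→o (+7), pos 2: i→l (+3), pos 3: n→u (+7) — repeating every 2. The shifts repeat in a cycle of length 2: positions 0,1,… shift by +3, +7, then the pattern repeats.
Decoding qbwyllqa: q−3=n, b−7=u, w−3=t, y−7=r, l−3=i, l−7=e, q−3=n, a−7=t.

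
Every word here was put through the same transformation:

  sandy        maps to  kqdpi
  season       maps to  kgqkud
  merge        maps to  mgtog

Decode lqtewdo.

parking

s(18)→k(10) and a(0)→q(16) fit y≡17x+16 (mod 26); the inverse of 17 mod 26 is 23. Treating letters as 0–25, the rule is x ↦ 17x + 16 (mod 26).
Undoing it on lqtewdo: l(11)→23·(11−16)≡15=p; q(16)→23·(16−16)≡0=a; t(19)→23·(19−16)≡17=r; e(4)→23·(4−16)≡10=k; w(22)→23·(22−16)≡8=i; d(3)→23·(3−16)≡13=n; o(14)→23·(14−16)≡6=g (all mod 26).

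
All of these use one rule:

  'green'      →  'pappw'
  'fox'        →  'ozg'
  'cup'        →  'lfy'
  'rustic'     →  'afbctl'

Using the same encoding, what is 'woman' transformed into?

fzvlw

The rule splits by letter class: vowels +11, consonants +9.
Applying it to woman: w(cons)+9=f, o(vowel)+11=z, m(cons)+9=v, a(vowel)+11=l, n(cons)+9=w.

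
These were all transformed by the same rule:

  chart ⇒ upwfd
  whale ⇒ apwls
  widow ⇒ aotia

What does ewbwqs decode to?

Treating letters as 0–25, the rule is x ↦ 25x + 22 (mod 26).
Undoing it on ewbwqs: e(4)→25·(4−22)≡18=s; w(22)→25·(22−22)≡0=a; b(1)→25·(1−22)≡21=v; w(22)→25·(22−22)≡0=a; q(16)→25·(16−22)≡6=g; s(18)→25·(18−22)≡4=e (all mod 26).

savage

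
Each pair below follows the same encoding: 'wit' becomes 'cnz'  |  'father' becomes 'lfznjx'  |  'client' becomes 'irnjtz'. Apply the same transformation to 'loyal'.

rtefr

The shift depends on letter class: consonant w→c is +6, but vowel i→n is +5. The rule splits by letter class: vowels +5, consonants +6.
On loyal: l(cons)+6=r, o(vowel)+5=t, y(cons)+6=e, a(vowel)+5=f, l(cons)+6=r.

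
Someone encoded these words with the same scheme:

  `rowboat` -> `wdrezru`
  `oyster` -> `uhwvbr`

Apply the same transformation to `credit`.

The output letters match the input read backwards, each shifted +3: rowboat reversed is taobwor. The word is reversed, then every letter is shifted forward by 3.
Applying it to credit: reverse → tiderc; then shift: t+3=w, i+3=l, d+3=g, e+3=h, r+3=u, c+3=f.

wlghuf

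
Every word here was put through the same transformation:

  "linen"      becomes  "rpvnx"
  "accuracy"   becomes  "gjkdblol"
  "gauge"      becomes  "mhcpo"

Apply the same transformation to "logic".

In linen: l→r is +6, i→p is +7, n→v is +8, e→n is +9 — the shift increases by 1 each position. Letter i (0-indexed) is shifted by i+6, so successive shifts are 6, 7, 8, ….
Applying it to logic: l+6=r, o+7=v, g+8=o, i+9=r, c+10=m.

rvorm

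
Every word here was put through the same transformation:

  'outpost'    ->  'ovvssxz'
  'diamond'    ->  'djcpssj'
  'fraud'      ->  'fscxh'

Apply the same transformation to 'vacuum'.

In outpost: o→o is +0, u→v is +1, t→v is +2, p→s is +3 — the shift increases by 1 each position. Each letter shifts forward by its position index (0, 1, 2, …) — the shift grows by one for each successive letter.
For vacuum: v+0=v, a+1=b, c+2=e, u+3=x, u+4=y, m+5=r.

vbexyr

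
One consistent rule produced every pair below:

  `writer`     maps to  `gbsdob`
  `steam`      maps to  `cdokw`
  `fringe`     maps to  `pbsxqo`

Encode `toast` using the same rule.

dykcd

Compare letters: w→g is +10, r→b is +10, i→s is +10 — a constant shift. This is a Caesar cipher with shift 10.
Applying it to toast: t+10=d, o+10=y, a+10=k, s+10=c, t+10=d.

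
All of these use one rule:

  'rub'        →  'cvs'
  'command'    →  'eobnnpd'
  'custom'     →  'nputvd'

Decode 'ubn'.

mat

The output letters match the input read backwards, each shifted +1: rub reversed is bur. Two steps: reverse the string, then apply a Caesar shift of +1.
Reversing it on ubn: shift back: u−1=t, b−1=a, n−1=m → tam; then reverse → mat.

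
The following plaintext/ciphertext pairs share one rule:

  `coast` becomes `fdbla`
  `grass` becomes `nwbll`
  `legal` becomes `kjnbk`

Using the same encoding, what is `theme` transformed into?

c(2)→f(5) and o(14)→d(3) fit y≡15x+1 (mod 26); the inverse of 15 mod 26 is 7. This is an affine cipher: with a=0,…,z=25, each position x becomes (15x+1) mod 26.
Applying it to theme: t(19)→15·19+1≡0=a; h(7)→15·7+1≡2=c; e(4)→15·4+1≡9=j; m(12)→15·12+1≡25=z; e(4)→15·4+1≡9=j (all mod 26).

acjzj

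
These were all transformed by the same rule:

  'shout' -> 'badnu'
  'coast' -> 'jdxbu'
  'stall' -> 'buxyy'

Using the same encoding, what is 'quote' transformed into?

pnduv

s(18)→b(1) and h(7)→a(0) fit y≡19x+23 (mod 26); the inverse of 19 mod 26 is 11. Treating letters as 0–25, the rule is x ↦ 19x + 23 (mod 26).
On quote: q(16)→19·16+23≡15=p; u(20)→19·20+23≡13=n; o(14)→19·14+23≡3=d; t(19)→19·19+23≡20=u; e(4)→19·4+23≡21=v (all mod 26).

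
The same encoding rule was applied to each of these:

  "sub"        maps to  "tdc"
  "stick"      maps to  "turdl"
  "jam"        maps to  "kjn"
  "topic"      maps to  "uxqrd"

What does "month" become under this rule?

nxoui

Vowels shift forward by 9 and consonants shift forward by 1.
On month: m(cons)+1=n, o(vowel)+9=x, n(cons)+1=o, t(cons)+1=u, h(cons)+1=i.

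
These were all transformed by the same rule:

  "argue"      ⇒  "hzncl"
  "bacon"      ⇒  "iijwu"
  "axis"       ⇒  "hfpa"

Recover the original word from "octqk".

humid

Shifts by position in argue: pos 0: a→h (+7), pos 1: r→z (+8), pos 2: g→n (+7), pos 3: u→c (+8) — repeating every 2. The shifts repeat in a cycle of length 2: positions 0,1,… shift by +7, +8, then the pattern repeats.
Undoing it on octqk: o−7=h, c−8=u, t−7=m, q−8=i, k−7=d.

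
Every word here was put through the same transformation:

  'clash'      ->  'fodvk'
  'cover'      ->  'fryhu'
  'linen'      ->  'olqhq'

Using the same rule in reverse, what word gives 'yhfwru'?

vector

Compare letters: c→f is +3, l→o is +3, a→d is +3 — a constant shift. It's a constant shift of +3 (ROT3).
Reversing it on yhfwru: y−3=v, h−3=e, f−3=c, w−3=t, r−3=o, u−3=r.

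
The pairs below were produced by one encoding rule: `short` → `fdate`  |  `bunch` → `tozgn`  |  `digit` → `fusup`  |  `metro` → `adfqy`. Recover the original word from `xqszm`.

angel

Two steps: reverse the string, then apply a Caesar shift of +12.
Reversing it on xqszm: shift back: x−12=l, q−12=e, s−12=g, z−12=n, m−12=a → legna; then reverse → angel.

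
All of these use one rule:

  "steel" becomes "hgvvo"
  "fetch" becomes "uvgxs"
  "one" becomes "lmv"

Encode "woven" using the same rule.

dlevm

Letters are reflected about the middle of the alphabet (position → 25−position): Atbash.
Applying it to woven: w↔d, o↔l, v↔e, e↔v, n↔m.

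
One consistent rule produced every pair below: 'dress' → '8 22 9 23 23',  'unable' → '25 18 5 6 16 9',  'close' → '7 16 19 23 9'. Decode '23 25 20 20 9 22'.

d is letter #4 and maps to 8: an offset of 4. Each letter is replaced by its alphabet position (a=1..z=26) + 4.
Decoding 23 25 20 20 9 22: 23→(23−4)÷1=19=s, 25→(25−4)÷1=21=u, 20→(20−4)÷1=16=p, 20→(20−4)÷1=16=p, 9→(9−4)÷1=5=e, 22→(22−4)÷1=18=r.

supper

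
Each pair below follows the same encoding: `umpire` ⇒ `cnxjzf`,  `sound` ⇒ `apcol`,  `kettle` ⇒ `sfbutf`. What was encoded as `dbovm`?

Shifts by position in umpire: pos 0: u→c (+8), pos 1: m→n (+1), pos 2: p→x (+8), pos 3: i→j (+1) — repeating every 2. The shifts repeat in a cycle of length 2: positions 0,1,… shift by +8, +1, then the pattern repeats.
Undoing it on dbovm: d−8=v, b−1=a, o−8=g, v−1=u, m−8=e.

vague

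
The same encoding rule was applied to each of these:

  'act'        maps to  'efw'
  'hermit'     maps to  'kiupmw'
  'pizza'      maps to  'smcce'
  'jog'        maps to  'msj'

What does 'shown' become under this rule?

vkszq

The shift depends on letter class: consonant c→f is +3, but vowel a→e is +4. The rule splits by letter class: vowels +4, consonants +3.
For shown: s(cons)+3=v, h(cons)+3=k, o(vowel)+4=s, w(cons)+3=z, n(cons)+3=q.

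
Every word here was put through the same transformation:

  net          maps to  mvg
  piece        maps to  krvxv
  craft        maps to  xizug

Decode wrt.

dig

Each pair mirrors across the alphabet (n↔m, e↔v, t↔g): positions sum to 25. This is the alphabet-reversal cipher (Atbash): a becomes z, b becomes y, etc.
Decoding wrt: w↔d, r↔i, t↔g.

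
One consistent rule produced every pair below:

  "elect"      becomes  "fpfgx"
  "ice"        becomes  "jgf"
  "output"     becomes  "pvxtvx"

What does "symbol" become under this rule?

The shift depends on letter class: consonant l→p is +4, but vowel e→f is +1. Vowels shift forward by 1 and consonants shift forward by 4.
For symbol: s(cons)+4=w, y(cons)+4=c, m(cons)+4=q, b(cons)+4=f, o(vowel)+1=p, l(cons)+4=p.

wcqfpp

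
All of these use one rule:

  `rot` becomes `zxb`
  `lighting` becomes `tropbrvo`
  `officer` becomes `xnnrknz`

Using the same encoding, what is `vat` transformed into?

djb

The shift depends on letter class: consonant r→z is +8, but vowel o→x is +9. The rule splits by letter class: vowels +9, consonants +8.
On vat: v(cons)+8=d, a(vowel)+9=j, t(cons)+8=b.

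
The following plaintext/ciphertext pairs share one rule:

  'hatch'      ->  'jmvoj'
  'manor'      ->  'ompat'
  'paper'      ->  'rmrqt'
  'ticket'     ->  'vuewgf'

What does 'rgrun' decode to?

Shifts by position in hatch: pos 0: h→j (+2), pos 1: a→m (+12), pos 2: t→v (+2), pos 3: c→o (+12) — repeating every 2. It's a Vigenère-style cipher with numeric key [2,12]: position i shifts by key[i mod 2].
Reversing it on rgrun: r−2=p, g−12=u, r−2=p, u−12=i, n−2=l.

pupil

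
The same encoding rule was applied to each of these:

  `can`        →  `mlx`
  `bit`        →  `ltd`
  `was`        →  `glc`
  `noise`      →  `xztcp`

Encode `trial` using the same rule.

dbtlv

The rule splits by letter class: vowels +11, consonants +10.
For trial: t(cons)+10=d, r(cons)+10=b, i(vowel)+11=t, a(vowel)+11=l, l(cons)+10=v.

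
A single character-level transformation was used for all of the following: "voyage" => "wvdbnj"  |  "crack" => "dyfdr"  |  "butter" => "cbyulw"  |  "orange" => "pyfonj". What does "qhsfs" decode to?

Shifts by position in voyage: pos 0: v→w (+1), pos 1: o→v (+7), pos 2: y→d (+5), pos 3: a→b (+1), pos 4: g→n (+7), pos 5: e→j (+5) — repeating every 3. A repeating key of period 3 is used — shifts +1, +7, +5 over and over.
Decoding qhsfs: q−1=p, h−7=a, s−5=n, f−1=e, s−7=l.

panel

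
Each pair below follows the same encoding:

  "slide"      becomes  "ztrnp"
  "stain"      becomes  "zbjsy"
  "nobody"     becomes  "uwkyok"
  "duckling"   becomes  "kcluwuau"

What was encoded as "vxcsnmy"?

Letter i (0-indexed) is shifted by i+7, so successive shifts are 7, 8, 9, ….
Reversing it on vxcsnmy: v−7=o, x−8=p, c−9=t, s−10=i, n−11=c, m−12=a, y−13=l.

optical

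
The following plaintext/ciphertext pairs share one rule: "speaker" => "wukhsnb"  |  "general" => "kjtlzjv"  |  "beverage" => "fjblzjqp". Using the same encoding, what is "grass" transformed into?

kwgza

In speaker: s→w is +4, p→u is +5, e→k is +6, a→h is +7 — the shift increases by 1 each position. Each letter shifts forward by (position + 4), i.e. 4, 5, 6, … — the shift grows by one for each successive letter.
On grass: g+4=k, r+5=w, a+6=g, s+7=z, s+8=a.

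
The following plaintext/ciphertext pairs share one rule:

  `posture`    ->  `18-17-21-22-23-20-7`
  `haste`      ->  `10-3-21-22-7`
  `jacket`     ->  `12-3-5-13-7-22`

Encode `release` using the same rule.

20-7-14-7-3-21-7

p is letter #16 and maps to 18: an offset of 2. Letters become their 1-based position plus 2 (so a→3, b→4, …).
For release: r=18→20, e=5→7, l=12→14, e=5→7, a=1→3, s=19→21, e=5→7.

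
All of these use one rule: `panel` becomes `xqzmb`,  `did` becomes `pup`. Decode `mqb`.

pea

Read the word backwards and shift each letter +12.
Decoding mqb: shift back: m−12=a, q−12=e, b−12=p → aep; then reverse → pea.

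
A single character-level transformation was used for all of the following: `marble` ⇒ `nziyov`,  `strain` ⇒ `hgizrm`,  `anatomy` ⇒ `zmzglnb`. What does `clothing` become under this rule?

Each pair mirrors across the alphabet (m↔n, a↔z, r↔i): positions sum to 25. Each letter is replaced by its mirror in the alphabet: a↔z, b↔y, c↔x, and so on (the Atbash cipher).
For clothing: c↔x, l↔o, o↔l, t↔g, h↔s, i↔r, n↔m, g↔t.

xolgsrmt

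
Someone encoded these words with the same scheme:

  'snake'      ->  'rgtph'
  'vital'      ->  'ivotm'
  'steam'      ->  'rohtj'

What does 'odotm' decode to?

This is an affine cipher: with a=0,…,z=25, each position x becomes (23x+19) mod 26.
Reversing it on odotm: o(14)→17·(14−19)≡19=t; d(3)→17·(3−19)≡14=o; o(14)→17·(14−19)≡19=t; t(19)→17·(19−19)≡0=a; m(12)→17·(12−19)≡11=l (all mod 26).

total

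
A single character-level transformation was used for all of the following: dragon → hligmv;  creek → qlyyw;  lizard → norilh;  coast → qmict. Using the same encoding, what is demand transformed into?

d(3)→h(7) and r(17)→l(11) fit y≡17x+8 (mod 26); the inverse of 17 mod 26 is 23. Each letter's alphabet position (a=0..z=25) is mapped through 17·x+8 mod 26 — an affine cipher.
Applying it to demand: d(3)→17·3+8≡7=h; e(4)→17·4+8≡24=y; m(12)→17·12+8≡4=e; a(0)→17·0+8≡8=i; n(13)→17·13+8≡21=v; d(3)→17·3+8≡7=h (all mod 26).

hyeivh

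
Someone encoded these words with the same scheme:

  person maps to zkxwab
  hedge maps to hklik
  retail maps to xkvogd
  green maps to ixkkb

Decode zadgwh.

polish

p(15)→z(25) and e(4)→k(10) fit y≡25x+14 (mod 26); the inverse of 25 mod 26 is 25. Treating letters as 0–25, the rule is x ↦ 25x + 14 (mod 26).
Reversing it on zadgwh: z(25)→25·(25−14)≡15=p; a(0)→25·(0−14)≡14=o; d(3)→25·(3−14)≡11=l; g(6)→25·(6−14)≡8=i; w(22)→25·(22−14)≡18=s; h(7)→25·(7−14)≡7=h (all mod 26).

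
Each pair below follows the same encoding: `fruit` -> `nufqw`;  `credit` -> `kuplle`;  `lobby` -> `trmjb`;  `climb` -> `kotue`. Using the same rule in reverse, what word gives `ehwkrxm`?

welcome

Shifts by position in fruit: pos 0: f→n (+8), pos 1: r→u (+3), pos 2: u→f (+11), pos 3: i→q (+8), pos 4: t→w (+3) — repeating every 3. A repeating key of period 3 is used — shifts +8, +3, +11 over and over.
Undoing it on ehwkrxm: e−8=w, h−3=e, w−11=l, k−8=c, r−3=o, x−11=m, m−8=e.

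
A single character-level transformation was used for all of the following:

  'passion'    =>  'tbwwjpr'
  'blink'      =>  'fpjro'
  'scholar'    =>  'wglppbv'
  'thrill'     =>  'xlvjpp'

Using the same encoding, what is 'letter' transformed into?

pfxxfv

The shift depends on letter class: consonant p→t is +4, but vowel a→b is +1. Vowels shift forward by 1 and consonants shift forward by 4.
On letter: l(cons)+4=p, e(vowel)+1=f, t(cons)+4=x, t(cons)+4=x, e(vowel)+1=f, r(cons)+4=v.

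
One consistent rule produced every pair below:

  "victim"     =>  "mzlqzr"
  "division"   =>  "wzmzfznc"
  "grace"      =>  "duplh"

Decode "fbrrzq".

summit

v(21)→m(12) and i(8)→z(25) fit y≡11x+15 (mod 26); the inverse of 11 mod 26 is 19. This is an affine cipher: with a=0,…,z=25, each position x becomes (11x+15) mod 26.
Undoing it on fbrrzq: f(5)→19·(5−15)≡18=s; b(1)→19·(1−15)≡20=u; r(17)→19·(17−15)≡12=m; r(17)→19·(17−15)≡12=m; z(25)→19·(25−15)≡8=i; q(16)→19·(16−15)≡19=t (all mod 26).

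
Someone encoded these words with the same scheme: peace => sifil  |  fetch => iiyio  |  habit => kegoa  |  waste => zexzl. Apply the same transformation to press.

In peace: p→s is +3, e→i is +4, a→f is +5, c→i is +6 — the shift increases by 1 each position. Letter i (0-indexed) is shifted by i+3, so successive shifts are 3, 4, 5, ….
Applying it to press: p+3=s, r+4=v, e+5=j, s+6=y, s+7=z.

svjyz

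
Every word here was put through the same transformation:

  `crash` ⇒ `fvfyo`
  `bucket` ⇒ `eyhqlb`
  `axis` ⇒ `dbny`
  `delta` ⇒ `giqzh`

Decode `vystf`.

The shift increases by 1 at each position, starting from +3: 3, 4, 5, ….
Undoing it on vystf: v−3=s, y−4=u, s−5=n, t−6=n, f−7=y.

sunny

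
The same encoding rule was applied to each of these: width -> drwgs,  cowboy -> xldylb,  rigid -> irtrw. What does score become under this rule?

hxliv

Each pair mirrors across the alphabet (w↔d, i↔r, d↔w): positions sum to 25. Each letter is replaced by its mirror in the alphabet: a↔z, b↔y, c↔x, and so on (the Atbash cipher).
For score: s↔h, c↔x, o↔l, r↔i, e↔v.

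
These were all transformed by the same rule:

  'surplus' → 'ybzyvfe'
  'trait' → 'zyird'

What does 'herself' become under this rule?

nlzbowr

In surplus: s→y is +6, u→b is +7, r→z is +8, p→y is +9 — the shift increases by 1 each position. Letter i (0-indexed) is shifted by i+6, so successive shifts are 6, 7, 8, ….
For herself: h+6=n, e+7=l, r+8=z, s+9=b, e+10=o, l+11=w, f+12=r.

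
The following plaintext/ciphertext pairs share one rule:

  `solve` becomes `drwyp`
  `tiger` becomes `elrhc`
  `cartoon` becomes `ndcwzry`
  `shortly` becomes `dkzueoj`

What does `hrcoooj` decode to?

worldly

Shifts by position in solve: pos 0: s→d (+11), pos 1: o→r (+3), pos 2: l→w (+11), pos 3: v→y (+3) — repeating every 2. A repeating key of period 2 is used — shifts +11, +3 over and over.
Decoding hrcoooj: h−11=w, r−3=o, c−11=r, o−3=l, o−11=d, o−3=l, j−11=y.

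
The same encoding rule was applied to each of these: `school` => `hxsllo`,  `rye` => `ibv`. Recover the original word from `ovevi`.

Each pair mirrors across the alphabet (s↔h, c↔x, h↔s): positions sum to 25. Letters are reflected about the middle of the alphabet (position → 25−position): Atbash.
Reversing it on ovevi: o↔l, v↔e, e↔v, v↔e, i↔r.

lever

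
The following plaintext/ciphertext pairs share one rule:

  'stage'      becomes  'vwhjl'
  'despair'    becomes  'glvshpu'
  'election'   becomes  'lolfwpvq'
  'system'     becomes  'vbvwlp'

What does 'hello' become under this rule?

kloov

The shift depends on letter class: consonant s→v is +3, but vowel a→h is +7. Two shifts are in play — +7 for a/e/i/o/u, +3 for every other letter.
On hello: h(cons)+3=k, e(vowel)+7=l, l(cons)+3=o, l(cons)+3=o, o(vowel)+7=v.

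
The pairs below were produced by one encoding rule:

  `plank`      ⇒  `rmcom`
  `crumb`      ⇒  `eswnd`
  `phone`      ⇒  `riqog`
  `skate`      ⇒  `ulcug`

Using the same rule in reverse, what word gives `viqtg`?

Shifts by position in plank: pos 0: p→r (+2), pos 1: l→m (+1), pos 2: a→c (+2), pos 3: n→o (+1) — repeating every 2. It's a Vigenère-style cipher with numeric key [2,1]: position i shifts by key[i mod 2].
Undoing it on viqtg: v−2=t, i−1=h, q−2=o, t−1=s, g−2=e.

those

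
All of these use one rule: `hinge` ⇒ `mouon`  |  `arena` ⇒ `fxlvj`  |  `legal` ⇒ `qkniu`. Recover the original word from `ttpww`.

In hinge: h→m is +5, i→o is +6, n→u is +7, g→o is +8 — the shift increases by 1 each position. Letter i (0-indexed) is shifted by i+5, so successive shifts are 5, 6, 7, ….
Reversing it on ttpww: t−5=o, t−6=n, p−7=i, w−8=o, w−9=n.

onion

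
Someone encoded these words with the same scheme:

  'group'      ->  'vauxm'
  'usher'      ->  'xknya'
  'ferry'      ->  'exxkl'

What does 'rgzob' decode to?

vital

The output letters match the input read backwards, each shifted +6: group reversed is puorg. Two steps: reverse the string, then apply a Caesar shift of +6.
Reversing it on rgzob: shift back: r−6=l, g−6=a, z−6=t, o−6=i, b−6=v → lativ; then reverse → vital.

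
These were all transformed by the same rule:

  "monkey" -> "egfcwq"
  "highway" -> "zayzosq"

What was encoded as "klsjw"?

Compare letters: m→e is +18, o→g is +18, n→f is +18 — a constant shift. Every letter moves 18 places later in the alphabet, wrapping around z→a.
Decoding klsjw: k−18=s, l−18=t, s−18=a, j−18=r, w−18=e.

stare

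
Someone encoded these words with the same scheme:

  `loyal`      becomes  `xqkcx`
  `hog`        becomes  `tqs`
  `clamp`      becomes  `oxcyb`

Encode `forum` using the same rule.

Two shifts are in play — +2 for a/e/i/o/u, +12 for every other letter.
On forum: f(cons)+12=r, o(vowel)+2=q, r(cons)+12=d, u(vowel)+2=w, m(cons)+12=y.

rqdwy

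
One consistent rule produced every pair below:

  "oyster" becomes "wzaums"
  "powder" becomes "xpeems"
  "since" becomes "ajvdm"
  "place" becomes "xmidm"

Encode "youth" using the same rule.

Shifts by position in oyster: pos 0: o→w (+8), pos 1: y→z (+1), pos 2: s→a (+8), pos 3: t→u (+1) — repeating every 2. The shifts repeat in a cycle of length 2: positions 0,1,… shift by +8, +1, then the pattern repeats.
For youth: y+8=g, o+1=p, u+8=c, t+1=u, h+8=p.

gpcup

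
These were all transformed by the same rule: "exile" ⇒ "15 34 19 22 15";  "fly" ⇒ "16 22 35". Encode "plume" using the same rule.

Each letter is replaced by its alphabet position (a=1..z=26) + 10.
For plume: p=16→26, l=12→22, u=21→31, m=13→23, e=5→15.

26 22 31 23 15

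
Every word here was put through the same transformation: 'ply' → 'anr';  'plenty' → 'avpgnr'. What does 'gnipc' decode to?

angle

The output letters match the input read backwards, each shifted +2: ply reversed is ylp. The word is reversed, then every letter is shifted forward by 2.
Reversing it on gnipc: shift back: g−2=e, n−2=l, i−2=g, p−2=n, c−2=a → elgna; then reverse → angle.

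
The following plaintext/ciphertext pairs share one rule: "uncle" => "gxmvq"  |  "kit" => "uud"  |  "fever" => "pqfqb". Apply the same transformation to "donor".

naxab

Two shifts are in play — +12 for a/e/i/o/u, +10 for every other letter.
On donor: d(cons)+10=n, o(vowel)+12=a, n(cons)+10=x, o(vowel)+12=a, r(cons)+10=b.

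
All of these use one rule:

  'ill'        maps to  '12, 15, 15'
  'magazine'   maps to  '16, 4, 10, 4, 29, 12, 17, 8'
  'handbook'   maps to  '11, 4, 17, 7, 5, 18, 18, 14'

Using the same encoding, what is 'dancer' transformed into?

i is letter #9 and maps to 12: an offset of 3. Letters become their 1-based position plus 3 (so a→4, b→5, …).
Applying it to dancer: d=4→7, a=1→4, n=14→17, c=3→6, e=5→8, r=18→21.

7, 4, 17, 6, 8, 21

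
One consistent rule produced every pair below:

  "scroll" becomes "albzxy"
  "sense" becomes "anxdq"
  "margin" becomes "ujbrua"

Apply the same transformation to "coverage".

kxfpdnut

In scroll: s→a is +8, c→l is +9, r→b is +10, o→z is +11 — the shift increases by 1 each position. Letter i (0-indexed) is shifted by i+8, so successive shifts are 8, 9, 10, ….
On coverage: c+8=k, o+9=x, v+10=f, e+11=p, r+12=d, a+13=n, g+14=u, e+15=t.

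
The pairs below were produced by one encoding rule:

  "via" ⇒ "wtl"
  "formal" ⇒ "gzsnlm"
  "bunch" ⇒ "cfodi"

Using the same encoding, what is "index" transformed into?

The shift depends on letter class: consonant v→w is +1, but vowel i→t is +11. Vowels shift forward by 11 and consonants shift forward by 1.
On index: i(vowel)+11=t, n(cons)+1=o, d(cons)+1=e, e(vowel)+11=p, x(cons)+1=y.

toepy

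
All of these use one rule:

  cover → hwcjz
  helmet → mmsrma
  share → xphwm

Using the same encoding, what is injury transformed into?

nvqzzf

Shifts by position in cover: pos 0: c→h (+5), pos 1: o→w (+8), pos 2: v→c (+7), pos 3: e→j (+5), pos 4: r→z (+8) — repeating every 3. It's a Vigenère-style cipher with numeric key [5,8,7]: position i shifts by key[i mod 3].
For injury: i+5=n, n+8=v, j+7=q, u+5=z, r+8=z, y+7=f.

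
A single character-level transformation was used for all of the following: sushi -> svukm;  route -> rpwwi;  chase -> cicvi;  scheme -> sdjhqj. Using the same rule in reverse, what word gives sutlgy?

strict

In sushi: s→s is +0, u→v is +1, s→u is +2, h→k is +3 — the shift increases by 1 each position. The shift increases by 1 at each position, starting from +0: 0, 1, 2, ….
Decoding sutlgy: s−0=s, u−1=t, t−2=r, l−3=i, g−4=c, y−5=t.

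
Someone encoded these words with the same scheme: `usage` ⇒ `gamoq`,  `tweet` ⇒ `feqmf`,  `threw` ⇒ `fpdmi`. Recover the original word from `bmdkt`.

Shifts by position in usage: pos 0: u→g (+12), pos 1: s→a (+8), pos 2: a→m (+12), pos 3: g→o (+8) — repeating every 2. The shifts repeat in a cycle of length 2: positions 0,1,… shift by +12, +8, then the pattern repeats.
Undoing it on bmdkt: b−12=p, m−8=e, d−12=r, k−8=c, t−12=h.

perch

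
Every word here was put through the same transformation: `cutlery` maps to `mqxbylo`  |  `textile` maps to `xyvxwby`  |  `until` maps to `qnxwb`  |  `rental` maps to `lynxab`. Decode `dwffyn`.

c(2)→m(12) and u(20)→q(16) fit y≡19x+0 (mod 26); the inverse of 19 mod 26 is 11. Treating letters as 0–25, the rule is x ↦ 19x + 0 (mod 26).
Undoing it on dwffyn: d(3)→11·(3−0)≡7=h; w(22)→11·(22−0)≡8=i; f(5)→11·(5−0)≡3=d; f(5)→11·(5−0)≡3=d; y(24)→11·(24−0)≡4=e; n(13)→11·(13−0)≡13=n (all mod 26).

hidden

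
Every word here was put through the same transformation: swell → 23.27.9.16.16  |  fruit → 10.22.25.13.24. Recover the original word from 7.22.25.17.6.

crumb

s is letter #19 and maps to 23: an offset of 4. The number is (letter's place in the alphabet, a=1) + 4.
Undoing it on 7.22.25.17.6: 7→(7−4)÷1=3=c, 22→(22−4)÷1=18=r, 25→(25−4)÷1=21=u, 17→(17−4)÷1=13=m, 6→(6−4)÷1=2=b.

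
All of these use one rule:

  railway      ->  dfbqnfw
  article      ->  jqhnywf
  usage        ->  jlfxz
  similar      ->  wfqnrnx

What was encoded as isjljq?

The output letters match the input read backwards, each shifted +5: railway reversed is yawliar. Two steps: reverse the string, then apply a Caesar shift of +5.
Undoing it on isjljq: shift back: i−5=d, s−5=n, j−5=e, l−5=g, j−5=e, q−5=l → dnegel; then reverse → legend.

legend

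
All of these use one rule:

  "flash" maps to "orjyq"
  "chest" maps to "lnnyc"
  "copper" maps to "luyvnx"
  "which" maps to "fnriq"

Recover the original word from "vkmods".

medium

Shifts by position in flash: pos 0: f→o (+9), pos 1: l→r (+6), pos 2: a→j (+9), pos 3: s→y (+6) — repeating every 2. A repeating key of period 2 is used — shifts +9, +6 over and over.
Decoding vkmods: v−9=m, k−6=e, m−9=d, o−6=i, d−9=u, s−6=m.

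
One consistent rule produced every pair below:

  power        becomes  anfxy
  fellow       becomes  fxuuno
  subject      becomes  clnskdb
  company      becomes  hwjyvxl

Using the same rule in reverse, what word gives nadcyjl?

capture

Read the word backwards and shift each letter +9.
Reversing it on nadcyjl: shift back: n−9=e, a−9=r, d−9=u, c−9=t, y−9=p, j−9=a, l−9=c → erutpac; then reverse → capture.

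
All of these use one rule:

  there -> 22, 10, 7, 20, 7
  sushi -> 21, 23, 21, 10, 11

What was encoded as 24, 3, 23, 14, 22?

t is letter #20 and maps to 22: an offset of 2. Each letter is replaced by its alphabet position (a=1..z=26) + 2.
Decoding 24, 3, 23, 14, 22: 24→(24−2)÷1=22=v, 3→(3−2)÷1=1=a, 23→(23−2)÷1=21=u, 14→(14−2)÷1=12=l, 22→(22−2)÷1=20=t.

vault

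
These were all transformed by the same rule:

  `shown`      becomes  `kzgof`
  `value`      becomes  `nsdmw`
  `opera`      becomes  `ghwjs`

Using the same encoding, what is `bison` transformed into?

takgf

Compare letters: s→k is +18, h→z is +18, o→g is +18 — a constant shift. It's a constant shift of +18 (ROT18).
For bison: b+18=t, i+18=a, s+18=k, o+18=g, n+18=f.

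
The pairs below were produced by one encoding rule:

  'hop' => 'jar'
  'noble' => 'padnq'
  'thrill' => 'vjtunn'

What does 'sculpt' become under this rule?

The rule splits by letter class: vowels +12, consonants +2.
For sculpt: s(cons)+2=u, c(cons)+2=e, u(vowel)+12=g, l(cons)+2=n, p(cons)+2=r, t(cons)+2=v.

uegnrv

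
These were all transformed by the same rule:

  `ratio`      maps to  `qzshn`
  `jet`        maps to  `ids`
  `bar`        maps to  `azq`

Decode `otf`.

Compare letters: r→q is +25, a→z is +25, t→s is +25 — a constant shift. Each letter is shifted forward by 25 in the alphabet (a Caesar shift of +25).
Undoing it on otf: o−25=p, t−25=u, f−25=g.

pug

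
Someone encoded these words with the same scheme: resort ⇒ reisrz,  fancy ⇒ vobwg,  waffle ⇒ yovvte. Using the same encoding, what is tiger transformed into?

zumer

r(17)→r(17) and e(4)→e(4) fit y≡17x+14 (mod 26); the inverse of 17 mod 26 is 23. This is an affine cipher: with a=0,…,z=25, each position x becomes (17x+14) mod 26.
On tiger: t(19)→17·19+14≡25=z; i(8)→17·8+14≡20=u; g(6)→17·6+14≡12=m; e(4)→17·4+14≡4=e; r(17)→17·17+14≡17=r (all mod 26).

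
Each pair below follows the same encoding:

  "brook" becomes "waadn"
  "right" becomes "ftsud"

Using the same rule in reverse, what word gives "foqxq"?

The output letters match the input read backwards, each shifted +12: brook reversed is koorb. The word is reversed, then every letter is shifted forward by 12.
Decoding foqxq: shift back: f−12=t, o−12=c, q−12=e, x−12=l, q−12=e → tcele; then reverse → elect.

elect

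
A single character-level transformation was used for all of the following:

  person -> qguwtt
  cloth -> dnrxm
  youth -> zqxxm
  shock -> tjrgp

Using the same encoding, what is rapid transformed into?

scsmi

Letter i (0-indexed) is shifted by i+1, so successive shifts are 1, 2, 3, ….
Applying it to rapid: r+1=s, a+2=c, p+3=s, i+4=m, d+5=i.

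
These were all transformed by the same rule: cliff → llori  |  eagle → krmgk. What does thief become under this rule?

lkonz

The word is reversed, then every letter is shifted forward by 6.
For thief: reverse → feiht; then shift: f+6=l, e+6=k, i+6=o, h+6=n, t+6=z.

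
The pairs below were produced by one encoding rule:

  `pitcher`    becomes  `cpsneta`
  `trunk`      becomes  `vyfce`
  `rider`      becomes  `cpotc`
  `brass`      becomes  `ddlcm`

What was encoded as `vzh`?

The output letters match the input read backwards, each shifted +11: pitcher reversed is rehctip. Two steps: reverse the string, then apply a Caesar shift of +11.
Undoing it on vzh: shift back: v−11=k, z−11=o, h−11=w → kow; then reverse → wok.

wok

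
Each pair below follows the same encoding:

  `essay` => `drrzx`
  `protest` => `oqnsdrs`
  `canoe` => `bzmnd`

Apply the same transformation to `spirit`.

Compare letters: e→d is +25, s→r is +25, s→r is +25 — a constant shift. This is a Caesar cipher with shift 25.
Applying it to spirit: s+25=r, p+25=o, i+25=h, r+25=q, i+25=h, t+25=s.

rohqhs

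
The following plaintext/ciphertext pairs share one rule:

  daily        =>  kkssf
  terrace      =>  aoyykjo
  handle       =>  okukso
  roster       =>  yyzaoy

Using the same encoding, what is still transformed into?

zasss

The shift depends on letter class: consonant d→k is +7, but vowel a→k is +10. Vowels shift forward by 10 and consonants shift forward by 7.
For still: s(cons)+7=z, t(cons)+7=a, i(vowel)+10=s, l(cons)+7=s, l(cons)+7=s.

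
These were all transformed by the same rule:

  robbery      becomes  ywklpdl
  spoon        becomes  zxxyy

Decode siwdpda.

In robbery: r→y is +7, o→w is +8, b→k is +9, b→l is +10 — the shift increases by 1 each position. Each letter shifts forward by (position + 7), i.e. 7, 8, 9, … — the shift grows by one for each successive letter.
Reversing it on siwdpda: s−7=l, i−8=a, w−9=n, d−10=t, p−11=e, d−12=r, a−13=n.

lantern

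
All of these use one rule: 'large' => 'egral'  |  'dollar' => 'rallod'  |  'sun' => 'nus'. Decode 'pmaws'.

swamp

The output letters match the input read backwards: large reversed is egral. The word is simply reversed.
Decoding pmaws: then reverse → swamp.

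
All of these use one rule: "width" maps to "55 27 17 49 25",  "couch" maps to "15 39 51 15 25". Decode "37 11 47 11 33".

w(#23)→55 and i(#9)→27: differences scale by 2, so n = 2·pos + 9. Each letter becomes 2×(its alphabet position, a=1..z=26) + 9.
Reversing it on 37 11 47 11 33: 37→(37−9)÷2=14=n, 11→(11−9)÷2=1=a, 47→(47−9)÷2=19=s, 11→(11−9)÷2=1=a, 33→(33−9)÷2=12=l.

nasal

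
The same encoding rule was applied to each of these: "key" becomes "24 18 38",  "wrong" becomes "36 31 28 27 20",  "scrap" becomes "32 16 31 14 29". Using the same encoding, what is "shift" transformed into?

k is letter #11 and maps to 24: an offset of 13. Each letter is replaced by its alphabet position (a=1..z=26) + 13.
Applying it to shift: s=19→32, h=8→21, i=9→22, f=6→19, t=20→33.

32 21 22 19 33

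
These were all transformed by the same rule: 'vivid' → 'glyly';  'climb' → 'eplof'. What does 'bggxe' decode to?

buddy

The output letters match the input read backwards, each shifted +3: vivid reversed is diviv. The word is reversed, then every letter is shifted forward by 3.
Decoding bggxe: shift back: b−3=y, g−3=d, g−3=d, x−3=u, e−3=b → yddub; then reverse → buddy.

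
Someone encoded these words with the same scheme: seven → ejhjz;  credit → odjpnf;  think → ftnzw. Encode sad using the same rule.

Two shifts are in play — +5 for a/e/i/o/u, +12 for every other letter.
For sad: s(cons)+12=e, a(vowel)+5=f, d(cons)+12=p.

efp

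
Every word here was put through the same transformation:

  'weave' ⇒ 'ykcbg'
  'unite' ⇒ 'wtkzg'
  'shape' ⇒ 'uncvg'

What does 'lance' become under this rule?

ngpig

Shifts by position in weave: pos 0: w→y (+2), pos 1: e→k (+6), pos 2: a→c (+2), pos 3: v→b (+6) — repeating every 2. A repeating key of period 2 is used — shifts +2, +6 over and over.
Applying it to lance: l+2=n, a+6=g, n+2=p, c+6=i, e+2=g.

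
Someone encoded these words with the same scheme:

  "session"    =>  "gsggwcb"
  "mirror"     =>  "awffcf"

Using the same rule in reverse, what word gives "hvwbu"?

thing

This is a Caesar cipher with shift 14.
Reversing it on hvwbu: h−14=t, v−14=h, w−14=i, b−14=n, u−14=g.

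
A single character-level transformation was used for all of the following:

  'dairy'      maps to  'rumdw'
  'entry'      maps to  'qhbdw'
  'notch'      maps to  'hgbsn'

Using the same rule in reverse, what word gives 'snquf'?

This is an affine cipher: with a=0,…,z=25, each position x becomes (25x+20) mod 26.
Reversing it on snquf: s(18)→25·(18−20)≡2=c; n(13)→25·(13−20)≡7=h; q(16)→25·(16−20)≡4=e; u(20)→25·(20−20)≡0=a; f(5)→25·(5−20)≡15=p (all mod 26).

cheap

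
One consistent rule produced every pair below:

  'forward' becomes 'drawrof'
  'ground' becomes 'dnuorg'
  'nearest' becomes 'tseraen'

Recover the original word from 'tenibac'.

cabinet

The output letters match the input read backwards: forward reversed is drawrof. The word is simply reversed.
Decoding tenibac: then reverse → cabinet.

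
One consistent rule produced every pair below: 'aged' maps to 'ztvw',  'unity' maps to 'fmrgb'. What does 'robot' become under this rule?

This is the alphabet-reversal cipher (Atbash): a becomes z, b becomes y, etc.
On robot: r↔i, o↔l, b↔y, o↔l, t↔g.

ilylg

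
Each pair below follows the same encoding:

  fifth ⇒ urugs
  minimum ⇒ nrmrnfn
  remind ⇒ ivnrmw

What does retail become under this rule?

ivgzro

Each pair mirrors across the alphabet (f↔u, i↔r, f↔u): positions sum to 25. This is the alphabet-reversal cipher (Atbash): a becomes z, b becomes y, etc.
On retail: r↔i, e↔v, t↔g, a↔z, i↔r, l↔o.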